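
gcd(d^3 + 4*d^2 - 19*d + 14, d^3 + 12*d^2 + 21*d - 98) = d^2 + 5*d - 14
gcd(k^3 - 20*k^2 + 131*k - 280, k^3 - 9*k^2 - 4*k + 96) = k - 8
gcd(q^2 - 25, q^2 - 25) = q^2 - 25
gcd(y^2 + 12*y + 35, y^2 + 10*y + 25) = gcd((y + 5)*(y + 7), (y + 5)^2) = y + 5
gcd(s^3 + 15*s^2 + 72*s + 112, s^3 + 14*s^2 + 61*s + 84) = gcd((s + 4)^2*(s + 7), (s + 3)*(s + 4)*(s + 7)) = s^2 + 11*s + 28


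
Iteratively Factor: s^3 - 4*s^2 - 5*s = (s - 5)*(s^2 + s) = (s - 5)*(s + 1)*(s)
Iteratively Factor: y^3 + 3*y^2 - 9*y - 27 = (y - 3)*(y^2 + 6*y + 9) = (y - 3)*(y + 3)*(y + 3)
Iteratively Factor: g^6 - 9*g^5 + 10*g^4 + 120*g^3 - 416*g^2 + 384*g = (g - 4)*(g^5 - 5*g^4 - 10*g^3 + 80*g^2 - 96*g) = (g - 4)*(g + 4)*(g^4 - 9*g^3 + 26*g^2 - 24*g) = (g - 4)*(g - 2)*(g + 4)*(g^3 - 7*g^2 + 12*g) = (g - 4)^2*(g - 2)*(g + 4)*(g^2 - 3*g) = g*(g - 4)^2*(g - 2)*(g + 4)*(g - 3)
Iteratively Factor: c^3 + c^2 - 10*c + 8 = (c - 2)*(c^2 + 3*c - 4) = (c - 2)*(c - 1)*(c + 4)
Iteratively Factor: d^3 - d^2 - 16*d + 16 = (d + 4)*(d^2 - 5*d + 4) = (d - 1)*(d + 4)*(d - 4)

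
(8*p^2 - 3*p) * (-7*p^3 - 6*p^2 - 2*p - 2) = -56*p^5 - 27*p^4 + 2*p^3 - 10*p^2 + 6*p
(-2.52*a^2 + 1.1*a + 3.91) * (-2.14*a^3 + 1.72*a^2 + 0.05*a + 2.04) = 5.3928*a^5 - 6.6884*a^4 - 6.6014*a^3 + 1.6394*a^2 + 2.4395*a + 7.9764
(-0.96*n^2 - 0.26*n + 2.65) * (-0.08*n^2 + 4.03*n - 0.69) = 0.0768*n^4 - 3.848*n^3 - 0.5974*n^2 + 10.8589*n - 1.8285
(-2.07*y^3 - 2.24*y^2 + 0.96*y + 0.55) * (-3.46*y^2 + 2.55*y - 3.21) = 7.1622*y^5 + 2.4719*y^4 - 2.3889*y^3 + 7.7354*y^2 - 1.6791*y - 1.7655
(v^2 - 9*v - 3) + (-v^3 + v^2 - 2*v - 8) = -v^3 + 2*v^2 - 11*v - 11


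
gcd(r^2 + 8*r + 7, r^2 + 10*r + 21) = r + 7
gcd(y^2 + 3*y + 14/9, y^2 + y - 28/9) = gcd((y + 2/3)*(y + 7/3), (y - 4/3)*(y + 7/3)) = y + 7/3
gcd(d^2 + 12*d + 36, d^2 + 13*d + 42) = d + 6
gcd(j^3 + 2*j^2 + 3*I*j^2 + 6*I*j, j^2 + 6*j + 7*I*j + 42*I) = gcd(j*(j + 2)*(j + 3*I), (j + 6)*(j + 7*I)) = 1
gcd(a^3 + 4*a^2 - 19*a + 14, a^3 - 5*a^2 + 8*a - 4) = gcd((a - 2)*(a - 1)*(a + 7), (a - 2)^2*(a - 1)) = a^2 - 3*a + 2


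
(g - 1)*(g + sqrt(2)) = g^2 - g + sqrt(2)*g - sqrt(2)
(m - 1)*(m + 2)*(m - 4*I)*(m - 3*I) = m^4 + m^3 - 7*I*m^3 - 14*m^2 - 7*I*m^2 - 12*m + 14*I*m + 24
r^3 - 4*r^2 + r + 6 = (r - 3)*(r - 2)*(r + 1)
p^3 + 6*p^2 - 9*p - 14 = (p - 2)*(p + 1)*(p + 7)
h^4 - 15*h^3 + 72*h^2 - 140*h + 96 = (h - 8)*(h - 3)*(h - 2)^2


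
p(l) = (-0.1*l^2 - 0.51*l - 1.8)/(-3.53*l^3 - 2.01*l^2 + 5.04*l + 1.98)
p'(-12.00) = -0.00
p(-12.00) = -0.00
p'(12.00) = -0.00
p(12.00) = 0.00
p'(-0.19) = 9.27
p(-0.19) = -1.75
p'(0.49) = -0.08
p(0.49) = -0.58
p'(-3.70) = -0.01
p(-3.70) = -0.01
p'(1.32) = -5.29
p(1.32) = 0.89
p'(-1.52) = -3.99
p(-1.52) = -0.61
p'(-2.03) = -0.22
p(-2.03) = -0.09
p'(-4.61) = -0.00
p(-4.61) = -0.01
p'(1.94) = -0.25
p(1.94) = 0.15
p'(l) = (-0.2*l - 0.51)/(-3.53*l^3 - 2.01*l^2 + 5.04*l + 1.98) + (-0.1*l^2 - 0.51*l - 1.8)*(10.59*l^2 + 4.02*l - 5.04)/(-3.53*l^3 - 2.01*l^2 + 5.04*l + 1.98)^2 = (-0.353*l^4 - 3.6006*l^3 - 20.5911*l^2 - 7.632*l + 8.0622)/(12.4609*l^6 + 14.1906*l^5 - 31.5423*l^4 - 34.2396*l^3 + 17.442*l^2 + 19.9584*l + 3.9204)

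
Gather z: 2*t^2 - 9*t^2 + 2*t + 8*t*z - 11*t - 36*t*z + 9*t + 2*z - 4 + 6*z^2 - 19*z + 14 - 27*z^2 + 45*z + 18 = -7*t^2 - 21*z^2 + z*(28 - 28*t) + 28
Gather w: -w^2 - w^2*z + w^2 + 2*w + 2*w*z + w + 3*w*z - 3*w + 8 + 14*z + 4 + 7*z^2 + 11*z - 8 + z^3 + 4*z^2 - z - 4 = -w^2*z + 5*w*z + z^3 + 11*z^2 + 24*z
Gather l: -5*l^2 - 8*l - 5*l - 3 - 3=-5*l^2 - 13*l - 6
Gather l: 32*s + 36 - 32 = 32*s + 4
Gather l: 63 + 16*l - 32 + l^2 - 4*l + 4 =l^2 + 12*l + 35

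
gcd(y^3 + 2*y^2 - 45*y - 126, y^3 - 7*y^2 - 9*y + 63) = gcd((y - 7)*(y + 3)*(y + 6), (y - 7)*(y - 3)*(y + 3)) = y^2 - 4*y - 21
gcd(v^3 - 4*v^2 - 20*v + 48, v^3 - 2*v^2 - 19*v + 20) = v + 4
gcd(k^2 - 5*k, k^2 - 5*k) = k^2 - 5*k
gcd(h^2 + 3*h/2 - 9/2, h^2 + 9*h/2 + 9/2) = h + 3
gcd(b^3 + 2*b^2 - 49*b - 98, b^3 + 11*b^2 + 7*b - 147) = b + 7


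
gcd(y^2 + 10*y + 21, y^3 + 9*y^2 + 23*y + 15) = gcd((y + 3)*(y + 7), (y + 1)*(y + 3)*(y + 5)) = y + 3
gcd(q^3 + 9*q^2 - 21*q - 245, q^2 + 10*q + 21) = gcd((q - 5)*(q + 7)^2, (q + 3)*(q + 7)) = q + 7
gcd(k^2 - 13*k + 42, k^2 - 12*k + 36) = k - 6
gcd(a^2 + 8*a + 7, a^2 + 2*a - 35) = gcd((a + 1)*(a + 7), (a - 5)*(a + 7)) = a + 7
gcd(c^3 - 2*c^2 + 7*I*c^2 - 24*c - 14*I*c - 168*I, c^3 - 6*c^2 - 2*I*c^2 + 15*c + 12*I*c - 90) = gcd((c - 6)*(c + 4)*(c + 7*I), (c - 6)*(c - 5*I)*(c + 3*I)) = c - 6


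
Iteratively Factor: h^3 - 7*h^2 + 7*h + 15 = (h + 1)*(h^2 - 8*h + 15) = (h - 3)*(h + 1)*(h - 5)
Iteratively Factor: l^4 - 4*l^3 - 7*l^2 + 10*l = (l - 5)*(l^3 + l^2 - 2*l) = l*(l - 5)*(l^2 + l - 2) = l*(l - 5)*(l - 1)*(l + 2)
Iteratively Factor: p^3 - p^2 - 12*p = (p + 3)*(p^2 - 4*p) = p*(p + 3)*(p - 4)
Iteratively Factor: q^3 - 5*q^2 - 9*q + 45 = (q - 5)*(q^2 - 9) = (q - 5)*(q - 3)*(q + 3)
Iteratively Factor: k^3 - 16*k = (k)*(k^2 - 16) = k*(k - 4)*(k + 4)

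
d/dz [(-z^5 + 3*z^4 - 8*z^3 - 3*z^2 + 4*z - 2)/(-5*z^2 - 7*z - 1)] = (15*z^6 - 2*z^5 - 18*z^4 + 100*z^3 + 65*z^2 - 14*z - 18)/(25*z^4 + 70*z^3 + 59*z^2 + 14*z + 1)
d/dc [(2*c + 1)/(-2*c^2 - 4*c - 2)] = c/(c^3 + 3*c^2 + 3*c + 1)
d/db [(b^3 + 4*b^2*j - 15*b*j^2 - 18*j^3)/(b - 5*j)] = (2*b^3 - 11*b^2*j - 40*b*j^2 + 93*j^3)/(b^2 - 10*b*j + 25*j^2)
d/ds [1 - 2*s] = -2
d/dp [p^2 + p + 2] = 2*p + 1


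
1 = 1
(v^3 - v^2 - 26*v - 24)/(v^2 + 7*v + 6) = (v^2 - 2*v - 24)/(v + 6)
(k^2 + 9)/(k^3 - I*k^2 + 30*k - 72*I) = (k + 3*I)/(k^2 + 2*I*k + 24)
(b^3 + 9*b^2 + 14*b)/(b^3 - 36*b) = (b^2 + 9*b + 14)/(b^2 - 36)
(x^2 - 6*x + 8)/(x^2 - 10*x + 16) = (x - 4)/(x - 8)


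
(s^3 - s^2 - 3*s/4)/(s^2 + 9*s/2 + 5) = s*(4*s^2 - 4*s - 3)/(2*(2*s^2 + 9*s + 10))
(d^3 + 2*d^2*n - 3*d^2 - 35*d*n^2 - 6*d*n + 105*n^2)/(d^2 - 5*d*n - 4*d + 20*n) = (d^2 + 7*d*n - 3*d - 21*n)/(d - 4)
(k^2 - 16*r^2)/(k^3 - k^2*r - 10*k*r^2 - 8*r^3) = (k + 4*r)/(k^2 + 3*k*r + 2*r^2)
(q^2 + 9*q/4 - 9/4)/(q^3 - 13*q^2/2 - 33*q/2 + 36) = (4*q - 3)/(2*(2*q^2 - 19*q + 24))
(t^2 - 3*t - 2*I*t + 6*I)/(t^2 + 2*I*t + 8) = (t - 3)/(t + 4*I)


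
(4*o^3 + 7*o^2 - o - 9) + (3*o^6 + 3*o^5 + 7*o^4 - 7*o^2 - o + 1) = 3*o^6 + 3*o^5 + 7*o^4 + 4*o^3 - 2*o - 8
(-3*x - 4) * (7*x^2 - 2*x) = -21*x^3 - 22*x^2 + 8*x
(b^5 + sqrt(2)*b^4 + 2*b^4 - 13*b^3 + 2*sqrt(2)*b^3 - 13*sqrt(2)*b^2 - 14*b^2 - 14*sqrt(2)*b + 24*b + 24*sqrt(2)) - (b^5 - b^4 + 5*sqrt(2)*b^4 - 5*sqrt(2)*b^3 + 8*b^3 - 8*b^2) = -4*sqrt(2)*b^4 + 3*b^4 - 21*b^3 + 7*sqrt(2)*b^3 - 13*sqrt(2)*b^2 - 6*b^2 - 14*sqrt(2)*b + 24*b + 24*sqrt(2)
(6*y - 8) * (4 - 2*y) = -12*y^2 + 40*y - 32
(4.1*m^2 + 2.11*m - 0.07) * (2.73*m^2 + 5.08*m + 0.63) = 11.193*m^4 + 26.5883*m^3 + 13.1107*m^2 + 0.9737*m - 0.0441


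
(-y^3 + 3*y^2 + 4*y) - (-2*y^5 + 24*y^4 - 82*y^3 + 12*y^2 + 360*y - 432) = 2*y^5 - 24*y^4 + 81*y^3 - 9*y^2 - 356*y + 432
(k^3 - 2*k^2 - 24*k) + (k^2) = k^3 - k^2 - 24*k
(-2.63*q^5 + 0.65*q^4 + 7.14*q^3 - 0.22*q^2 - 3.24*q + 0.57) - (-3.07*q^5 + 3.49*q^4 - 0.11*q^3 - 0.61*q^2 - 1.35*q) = 0.44*q^5 - 2.84*q^4 + 7.25*q^3 + 0.39*q^2 - 1.89*q + 0.57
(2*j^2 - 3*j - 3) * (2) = 4*j^2 - 6*j - 6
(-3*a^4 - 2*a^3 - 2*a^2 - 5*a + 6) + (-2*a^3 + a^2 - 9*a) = -3*a^4 - 4*a^3 - a^2 - 14*a + 6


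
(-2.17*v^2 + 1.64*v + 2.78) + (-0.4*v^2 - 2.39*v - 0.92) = -2.57*v^2 - 0.75*v + 1.86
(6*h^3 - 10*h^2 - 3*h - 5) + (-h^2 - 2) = 6*h^3 - 11*h^2 - 3*h - 7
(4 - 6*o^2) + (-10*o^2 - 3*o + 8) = -16*o^2 - 3*o + 12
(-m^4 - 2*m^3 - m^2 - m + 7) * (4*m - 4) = -4*m^5 - 4*m^4 + 4*m^3 + 32*m - 28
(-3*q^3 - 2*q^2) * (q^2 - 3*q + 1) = -3*q^5 + 7*q^4 + 3*q^3 - 2*q^2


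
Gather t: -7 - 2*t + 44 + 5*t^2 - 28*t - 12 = 5*t^2 - 30*t + 25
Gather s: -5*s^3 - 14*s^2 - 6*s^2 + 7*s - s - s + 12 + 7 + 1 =-5*s^3 - 20*s^2 + 5*s + 20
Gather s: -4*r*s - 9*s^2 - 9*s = -9*s^2 + s*(-4*r - 9)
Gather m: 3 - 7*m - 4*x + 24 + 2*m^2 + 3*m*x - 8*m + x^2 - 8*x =2*m^2 + m*(3*x - 15) + x^2 - 12*x + 27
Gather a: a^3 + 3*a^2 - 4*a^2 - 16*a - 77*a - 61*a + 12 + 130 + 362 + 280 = a^3 - a^2 - 154*a + 784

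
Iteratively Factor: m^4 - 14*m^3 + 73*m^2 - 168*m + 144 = (m - 3)*(m^3 - 11*m^2 + 40*m - 48) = (m - 4)*(m - 3)*(m^2 - 7*m + 12) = (m - 4)*(m - 3)^2*(m - 4)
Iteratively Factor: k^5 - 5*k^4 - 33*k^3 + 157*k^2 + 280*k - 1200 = (k - 5)*(k^4 - 33*k^2 - 8*k + 240) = (k - 5)^2*(k^3 + 5*k^2 - 8*k - 48) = (k - 5)^2*(k - 3)*(k^2 + 8*k + 16) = (k - 5)^2*(k - 3)*(k + 4)*(k + 4)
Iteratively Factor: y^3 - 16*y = (y - 4)*(y^2 + 4*y) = (y - 4)*(y + 4)*(y)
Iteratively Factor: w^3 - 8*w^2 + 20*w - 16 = (w - 2)*(w^2 - 6*w + 8) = (w - 4)*(w - 2)*(w - 2)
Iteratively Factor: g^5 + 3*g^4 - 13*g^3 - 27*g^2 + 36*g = (g - 1)*(g^4 + 4*g^3 - 9*g^2 - 36*g) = (g - 1)*(g + 3)*(g^3 + g^2 - 12*g) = g*(g - 1)*(g + 3)*(g^2 + g - 12) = g*(g - 1)*(g + 3)*(g + 4)*(g - 3)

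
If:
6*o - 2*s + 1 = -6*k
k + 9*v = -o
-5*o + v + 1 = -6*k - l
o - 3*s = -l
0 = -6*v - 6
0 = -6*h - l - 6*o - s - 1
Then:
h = -1343/48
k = -19/8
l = 569/8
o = 91/8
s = 55/2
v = -1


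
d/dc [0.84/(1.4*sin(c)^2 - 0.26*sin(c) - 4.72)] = (0.2184 - 2.352*sin(c))*cos(c)/(-1.4*sin(c)^2 + 0.26*sin(c) + 4.72)^2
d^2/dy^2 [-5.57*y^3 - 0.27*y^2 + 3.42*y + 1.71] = -33.42*y - 0.54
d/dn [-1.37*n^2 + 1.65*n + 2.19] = 1.65 - 2.74*n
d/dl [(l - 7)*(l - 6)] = 2*l - 13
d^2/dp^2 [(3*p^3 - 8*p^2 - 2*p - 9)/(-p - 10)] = 6*(-p^3 - 30*p^2 - 300*p + 263)/(p^3 + 30*p^2 + 300*p + 1000)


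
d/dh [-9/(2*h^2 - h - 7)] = 9*(4*h - 1)/(-2*h^2 + h + 7)^2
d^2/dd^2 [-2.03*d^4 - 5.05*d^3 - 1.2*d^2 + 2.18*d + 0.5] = -24.36*d^2 - 30.3*d - 2.4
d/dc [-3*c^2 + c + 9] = 1 - 6*c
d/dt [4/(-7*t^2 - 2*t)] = 8*(7*t + 1)/(t^2*(7*t + 2)^2)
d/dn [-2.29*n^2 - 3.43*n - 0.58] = -4.58*n - 3.43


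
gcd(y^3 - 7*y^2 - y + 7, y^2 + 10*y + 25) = 1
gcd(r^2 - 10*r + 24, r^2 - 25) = 1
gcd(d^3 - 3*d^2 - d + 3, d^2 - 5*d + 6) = d - 3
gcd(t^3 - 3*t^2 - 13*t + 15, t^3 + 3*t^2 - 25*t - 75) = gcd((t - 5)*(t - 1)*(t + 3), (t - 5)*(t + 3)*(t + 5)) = t^2 - 2*t - 15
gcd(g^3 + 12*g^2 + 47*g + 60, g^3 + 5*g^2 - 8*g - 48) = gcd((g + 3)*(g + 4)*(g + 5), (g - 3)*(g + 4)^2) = g + 4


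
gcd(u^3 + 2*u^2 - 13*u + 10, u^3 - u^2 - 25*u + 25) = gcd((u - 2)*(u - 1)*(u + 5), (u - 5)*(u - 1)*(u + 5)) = u^2 + 4*u - 5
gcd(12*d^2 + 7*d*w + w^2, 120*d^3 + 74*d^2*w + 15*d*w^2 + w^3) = 4*d + w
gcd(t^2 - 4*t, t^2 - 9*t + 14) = 1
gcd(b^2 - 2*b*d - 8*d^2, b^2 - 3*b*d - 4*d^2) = b - 4*d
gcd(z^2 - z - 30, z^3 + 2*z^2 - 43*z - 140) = z + 5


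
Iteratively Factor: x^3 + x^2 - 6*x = (x - 2)*(x^2 + 3*x) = x*(x - 2)*(x + 3)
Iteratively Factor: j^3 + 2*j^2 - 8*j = (j)*(j^2 + 2*j - 8) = j*(j - 2)*(j + 4)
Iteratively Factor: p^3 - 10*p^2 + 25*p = (p - 5)*(p^2 - 5*p) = (p - 5)^2*(p)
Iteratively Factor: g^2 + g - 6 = (g - 2)*(g + 3)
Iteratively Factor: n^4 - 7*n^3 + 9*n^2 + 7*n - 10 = (n - 2)*(n^3 - 5*n^2 - n + 5) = (n - 2)*(n - 1)*(n^2 - 4*n - 5) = (n - 2)*(n - 1)*(n + 1)*(n - 5)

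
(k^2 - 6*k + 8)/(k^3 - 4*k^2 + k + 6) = (k - 4)/(k^2 - 2*k - 3)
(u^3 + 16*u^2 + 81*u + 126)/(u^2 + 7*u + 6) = (u^2 + 10*u + 21)/(u + 1)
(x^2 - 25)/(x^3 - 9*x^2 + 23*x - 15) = (x + 5)/(x^2 - 4*x + 3)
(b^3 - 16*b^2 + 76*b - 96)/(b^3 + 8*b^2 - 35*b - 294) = (b^2 - 10*b + 16)/(b^2 + 14*b + 49)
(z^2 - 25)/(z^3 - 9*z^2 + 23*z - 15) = (z + 5)/(z^2 - 4*z + 3)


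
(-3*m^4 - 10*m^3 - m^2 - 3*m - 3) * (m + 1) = -3*m^5 - 13*m^4 - 11*m^3 - 4*m^2 - 6*m - 3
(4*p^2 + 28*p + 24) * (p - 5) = 4*p^3 + 8*p^2 - 116*p - 120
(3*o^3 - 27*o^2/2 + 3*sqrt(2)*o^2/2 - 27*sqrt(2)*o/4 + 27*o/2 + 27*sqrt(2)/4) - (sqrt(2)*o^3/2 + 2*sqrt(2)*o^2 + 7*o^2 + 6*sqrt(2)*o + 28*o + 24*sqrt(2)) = -sqrt(2)*o^3/2 + 3*o^3 - 41*o^2/2 - sqrt(2)*o^2/2 - 51*sqrt(2)*o/4 - 29*o/2 - 69*sqrt(2)/4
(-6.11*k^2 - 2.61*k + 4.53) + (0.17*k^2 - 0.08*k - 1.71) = -5.94*k^2 - 2.69*k + 2.82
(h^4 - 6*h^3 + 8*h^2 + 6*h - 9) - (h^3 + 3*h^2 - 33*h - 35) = h^4 - 7*h^3 + 5*h^2 + 39*h + 26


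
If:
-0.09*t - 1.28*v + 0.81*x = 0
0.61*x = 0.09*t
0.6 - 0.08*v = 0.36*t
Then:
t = 1.66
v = 0.04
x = 0.24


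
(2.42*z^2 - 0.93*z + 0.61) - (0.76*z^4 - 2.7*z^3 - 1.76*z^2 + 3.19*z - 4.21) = -0.76*z^4 + 2.7*z^3 + 4.18*z^2 - 4.12*z + 4.82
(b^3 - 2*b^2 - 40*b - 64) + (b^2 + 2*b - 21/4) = b^3 - b^2 - 38*b - 277/4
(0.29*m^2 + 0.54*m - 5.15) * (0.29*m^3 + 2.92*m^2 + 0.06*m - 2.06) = 0.0841*m^5 + 1.0034*m^4 + 0.1007*m^3 - 15.603*m^2 - 1.4214*m + 10.609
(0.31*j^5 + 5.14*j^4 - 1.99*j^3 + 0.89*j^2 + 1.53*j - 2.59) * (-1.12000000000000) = -0.3472*j^5 - 5.7568*j^4 + 2.2288*j^3 - 0.9968*j^2 - 1.7136*j + 2.9008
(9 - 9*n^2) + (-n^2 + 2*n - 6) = -10*n^2 + 2*n + 3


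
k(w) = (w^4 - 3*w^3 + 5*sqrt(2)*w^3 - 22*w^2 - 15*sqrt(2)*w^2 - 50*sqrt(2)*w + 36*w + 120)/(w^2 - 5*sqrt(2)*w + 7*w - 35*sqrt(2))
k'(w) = (-2*w - 7 + 5*sqrt(2))*(w^4 - 3*w^3 + 5*sqrt(2)*w^3 - 22*w^2 - 15*sqrt(2)*w^2 - 50*sqrt(2)*w + 36*w + 120)/(w^2 - 5*sqrt(2)*w + 7*w - 35*sqrt(2))^2 + (4*w^3 - 9*w^2 + 15*sqrt(2)*w^2 - 44*w - 30*sqrt(2)*w - 50*sqrt(2) + 36)/(w^2 - 5*sqrt(2)*w + 7*w - 35*sqrt(2)) = 2*(w^5 - 5*sqrt(2)*w^4 + 9*w^4 - 71*w^3 - 20*sqrt(2)*w^3 - 545*w^2 + 185*sqrt(2)*w^2 + 930*w + 770*sqrt(2)*w - 330*sqrt(2) + 1330)/(w^4 - 10*sqrt(2)*w^3 + 14*w^3 - 140*sqrt(2)*w^2 + 99*w^2 - 490*sqrt(2)*w + 700*w + 2450)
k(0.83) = -1.31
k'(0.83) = 1.92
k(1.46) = 0.12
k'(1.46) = 2.59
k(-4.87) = 25.30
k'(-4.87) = -18.17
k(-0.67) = -2.51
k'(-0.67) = -0.49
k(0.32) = -2.12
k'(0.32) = 1.21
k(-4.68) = 22.07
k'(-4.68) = -15.97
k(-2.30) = 1.14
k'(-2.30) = -4.21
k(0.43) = -1.97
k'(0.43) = 1.37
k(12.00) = 226.93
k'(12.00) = 23.16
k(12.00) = 226.93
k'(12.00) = 23.16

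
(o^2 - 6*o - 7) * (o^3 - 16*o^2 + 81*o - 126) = o^5 - 22*o^4 + 170*o^3 - 500*o^2 + 189*o + 882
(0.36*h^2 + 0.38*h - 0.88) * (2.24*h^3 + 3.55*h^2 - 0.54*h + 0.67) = 0.8064*h^5 + 2.1292*h^4 - 0.8166*h^3 - 3.088*h^2 + 0.7298*h - 0.5896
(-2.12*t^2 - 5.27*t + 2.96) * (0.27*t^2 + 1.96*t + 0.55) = -0.5724*t^4 - 5.5781*t^3 - 10.696*t^2 + 2.9031*t + 1.628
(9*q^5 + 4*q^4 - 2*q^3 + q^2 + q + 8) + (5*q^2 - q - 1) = 9*q^5 + 4*q^4 - 2*q^3 + 6*q^2 + 7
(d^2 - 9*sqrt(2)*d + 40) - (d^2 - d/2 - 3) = -9*sqrt(2)*d + d/2 + 43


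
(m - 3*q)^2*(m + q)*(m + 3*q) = m^4 - 2*m^3*q - 12*m^2*q^2 + 18*m*q^3 + 27*q^4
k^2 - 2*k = k*(k - 2)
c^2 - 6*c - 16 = (c - 8)*(c + 2)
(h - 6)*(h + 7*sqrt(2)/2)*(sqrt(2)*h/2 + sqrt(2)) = sqrt(2)*h^3/2 - 2*sqrt(2)*h^2 + 7*h^2/2 - 14*h - 6*sqrt(2)*h - 42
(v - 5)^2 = v^2 - 10*v + 25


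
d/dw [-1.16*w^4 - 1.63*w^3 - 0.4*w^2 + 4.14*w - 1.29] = -4.64*w^3 - 4.89*w^2 - 0.8*w + 4.14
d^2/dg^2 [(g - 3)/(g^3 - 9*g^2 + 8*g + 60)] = 2*((g - 3)*(3*g^2 - 18*g + 8)^2 + (-3*g^2 + 18*g - 3*(g - 3)^2 - 8)*(g^3 - 9*g^2 + 8*g + 60))/(g^3 - 9*g^2 + 8*g + 60)^3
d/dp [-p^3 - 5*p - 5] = -3*p^2 - 5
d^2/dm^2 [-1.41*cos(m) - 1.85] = 1.41*cos(m)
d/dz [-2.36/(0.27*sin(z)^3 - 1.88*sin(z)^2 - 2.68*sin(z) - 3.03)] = (1.9116*sin(z)^2 - 8.8736*sin(z) - 6.3248)*cos(z)/(-0.27*sin(z)^3 + 1.88*sin(z)^2 + 2.68*sin(z) + 3.03)^2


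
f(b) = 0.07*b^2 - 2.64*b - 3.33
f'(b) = 0.14*b - 2.64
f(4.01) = -12.79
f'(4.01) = -2.08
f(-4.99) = 11.59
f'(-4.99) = -3.34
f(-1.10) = -0.34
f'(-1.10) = -2.79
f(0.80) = -5.40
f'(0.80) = -2.53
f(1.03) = -5.97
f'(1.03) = -2.50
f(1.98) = -8.28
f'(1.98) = -2.36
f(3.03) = -10.69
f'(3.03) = -2.22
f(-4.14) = 8.80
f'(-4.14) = -3.22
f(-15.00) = 52.02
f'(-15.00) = -4.74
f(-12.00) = 38.43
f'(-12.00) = -4.32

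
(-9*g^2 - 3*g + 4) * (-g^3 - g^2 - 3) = 9*g^5 + 12*g^4 - g^3 + 23*g^2 + 9*g - 12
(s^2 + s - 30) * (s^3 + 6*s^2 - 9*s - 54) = s^5 + 7*s^4 - 33*s^3 - 243*s^2 + 216*s + 1620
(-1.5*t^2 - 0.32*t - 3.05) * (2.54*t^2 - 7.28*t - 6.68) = -3.81*t^4 + 10.1072*t^3 + 4.6026*t^2 + 24.3416*t + 20.374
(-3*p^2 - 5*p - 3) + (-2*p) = -3*p^2 - 7*p - 3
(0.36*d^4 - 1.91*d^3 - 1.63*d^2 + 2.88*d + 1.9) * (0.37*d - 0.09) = 0.1332*d^5 - 0.7391*d^4 - 0.4312*d^3 + 1.2123*d^2 + 0.4438*d - 0.171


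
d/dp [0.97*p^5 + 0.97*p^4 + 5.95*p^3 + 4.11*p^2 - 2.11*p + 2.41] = 4.85*p^4 + 3.88*p^3 + 17.85*p^2 + 8.22*p - 2.11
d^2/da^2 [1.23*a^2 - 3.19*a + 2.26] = 2.46000000000000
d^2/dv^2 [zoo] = 0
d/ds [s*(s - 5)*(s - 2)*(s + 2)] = 4*s^3 - 15*s^2 - 8*s + 20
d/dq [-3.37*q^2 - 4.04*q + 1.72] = -6.74*q - 4.04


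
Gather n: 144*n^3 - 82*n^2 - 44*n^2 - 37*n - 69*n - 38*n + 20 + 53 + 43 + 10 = 144*n^3 - 126*n^2 - 144*n + 126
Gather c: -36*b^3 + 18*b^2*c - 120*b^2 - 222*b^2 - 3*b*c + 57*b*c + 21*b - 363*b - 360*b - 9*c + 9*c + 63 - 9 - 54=-36*b^3 - 342*b^2 - 702*b + c*(18*b^2 + 54*b)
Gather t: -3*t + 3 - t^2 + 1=-t^2 - 3*t + 4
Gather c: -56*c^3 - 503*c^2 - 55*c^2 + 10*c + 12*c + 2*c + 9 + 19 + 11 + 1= -56*c^3 - 558*c^2 + 24*c + 40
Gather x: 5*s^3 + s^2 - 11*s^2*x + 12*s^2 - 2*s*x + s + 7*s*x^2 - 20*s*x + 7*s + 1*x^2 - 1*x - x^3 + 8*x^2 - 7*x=5*s^3 + 13*s^2 + 8*s - x^3 + x^2*(7*s + 9) + x*(-11*s^2 - 22*s - 8)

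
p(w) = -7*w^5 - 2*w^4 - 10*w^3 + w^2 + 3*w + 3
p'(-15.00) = -1751652.00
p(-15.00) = 5248308.00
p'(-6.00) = -44721.00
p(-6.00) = 54021.00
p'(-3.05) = -3083.97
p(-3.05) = 1961.36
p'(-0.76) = -24.01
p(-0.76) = 6.79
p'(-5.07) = -22861.66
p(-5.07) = 23444.98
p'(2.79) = -2519.41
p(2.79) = -1502.57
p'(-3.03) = -3006.05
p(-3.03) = 1900.46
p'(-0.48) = -5.85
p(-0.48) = 2.97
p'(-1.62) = -286.02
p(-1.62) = 107.61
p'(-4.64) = -16076.32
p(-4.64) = 15137.78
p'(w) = -35*w^4 - 8*w^3 - 30*w^2 + 2*w + 3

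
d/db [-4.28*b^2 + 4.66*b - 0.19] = 4.66 - 8.56*b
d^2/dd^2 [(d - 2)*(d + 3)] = 2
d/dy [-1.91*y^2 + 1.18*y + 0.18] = 1.18 - 3.82*y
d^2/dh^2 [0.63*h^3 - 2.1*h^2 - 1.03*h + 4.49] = 3.78*h - 4.2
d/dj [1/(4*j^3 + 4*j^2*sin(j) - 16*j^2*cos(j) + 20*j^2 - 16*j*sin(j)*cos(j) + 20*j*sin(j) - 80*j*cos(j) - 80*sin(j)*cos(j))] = (-4*j^2*sin(j) - j^2*cos(j) - 3*j^2 - 22*j*sin(j) + 3*j*cos(j) + 4*j*cos(2*j) - 10*j - 5*sin(j) + 2*sin(2*j) + 20*cos(j) + 20*cos(2*j))/(4*(j + 5)^2*(j + sin(j))^2*(j - 4*cos(j))^2)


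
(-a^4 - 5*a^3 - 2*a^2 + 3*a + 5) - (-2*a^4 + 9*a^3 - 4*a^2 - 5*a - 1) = a^4 - 14*a^3 + 2*a^2 + 8*a + 6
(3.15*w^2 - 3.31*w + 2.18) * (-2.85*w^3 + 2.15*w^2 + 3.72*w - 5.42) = -8.9775*w^5 + 16.206*w^4 - 1.6115*w^3 - 24.6992*w^2 + 26.0498*w - 11.8156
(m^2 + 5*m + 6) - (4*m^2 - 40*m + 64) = -3*m^2 + 45*m - 58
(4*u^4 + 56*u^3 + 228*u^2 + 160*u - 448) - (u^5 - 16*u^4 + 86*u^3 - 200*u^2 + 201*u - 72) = -u^5 + 20*u^4 - 30*u^3 + 428*u^2 - 41*u - 376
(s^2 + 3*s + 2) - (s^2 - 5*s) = 8*s + 2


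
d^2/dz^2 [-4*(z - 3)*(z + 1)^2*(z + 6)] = -48*z^2 - 120*z + 88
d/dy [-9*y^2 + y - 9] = 1 - 18*y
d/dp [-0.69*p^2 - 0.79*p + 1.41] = -1.38*p - 0.79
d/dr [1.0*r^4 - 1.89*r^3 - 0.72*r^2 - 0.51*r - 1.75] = 4.0*r^3 - 5.67*r^2 - 1.44*r - 0.51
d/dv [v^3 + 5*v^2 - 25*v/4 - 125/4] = 3*v^2 + 10*v - 25/4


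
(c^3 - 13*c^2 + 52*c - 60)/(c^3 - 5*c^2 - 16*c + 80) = (c^2 - 8*c + 12)/(c^2 - 16)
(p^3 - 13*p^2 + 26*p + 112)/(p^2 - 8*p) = p - 5 - 14/p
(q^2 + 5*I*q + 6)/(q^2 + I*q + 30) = (q - I)/(q - 5*I)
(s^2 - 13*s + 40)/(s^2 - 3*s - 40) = (s - 5)/(s + 5)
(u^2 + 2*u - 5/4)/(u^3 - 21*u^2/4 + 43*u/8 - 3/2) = 2*(2*u + 5)/(4*u^2 - 19*u + 12)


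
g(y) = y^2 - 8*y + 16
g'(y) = 2*y - 8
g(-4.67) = 75.17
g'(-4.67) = -17.34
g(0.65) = 11.22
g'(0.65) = -6.70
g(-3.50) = 56.25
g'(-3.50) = -15.00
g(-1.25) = 27.56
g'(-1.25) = -10.50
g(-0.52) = 20.43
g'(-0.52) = -9.04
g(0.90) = 9.61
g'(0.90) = -6.20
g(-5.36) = 87.61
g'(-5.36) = -18.72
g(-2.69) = 44.76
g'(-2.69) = -13.38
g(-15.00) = 361.00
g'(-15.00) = -38.00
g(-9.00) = 169.00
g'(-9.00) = -26.00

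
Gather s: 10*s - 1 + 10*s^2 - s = 10*s^2 + 9*s - 1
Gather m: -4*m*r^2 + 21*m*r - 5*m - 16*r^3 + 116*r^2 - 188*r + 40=m*(-4*r^2 + 21*r - 5) - 16*r^3 + 116*r^2 - 188*r + 40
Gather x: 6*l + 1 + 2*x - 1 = 6*l + 2*x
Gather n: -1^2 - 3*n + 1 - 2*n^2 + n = -2*n^2 - 2*n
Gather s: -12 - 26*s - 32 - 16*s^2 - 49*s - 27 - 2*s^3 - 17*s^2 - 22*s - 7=-2*s^3 - 33*s^2 - 97*s - 78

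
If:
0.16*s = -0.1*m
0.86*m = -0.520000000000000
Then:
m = -0.60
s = 0.38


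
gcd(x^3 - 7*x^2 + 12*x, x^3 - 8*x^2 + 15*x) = x^2 - 3*x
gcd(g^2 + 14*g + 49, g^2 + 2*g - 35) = g + 7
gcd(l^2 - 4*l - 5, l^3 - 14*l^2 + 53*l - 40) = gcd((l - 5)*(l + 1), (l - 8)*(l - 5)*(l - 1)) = l - 5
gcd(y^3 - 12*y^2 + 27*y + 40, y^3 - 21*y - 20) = y^2 - 4*y - 5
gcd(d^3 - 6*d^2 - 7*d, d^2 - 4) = 1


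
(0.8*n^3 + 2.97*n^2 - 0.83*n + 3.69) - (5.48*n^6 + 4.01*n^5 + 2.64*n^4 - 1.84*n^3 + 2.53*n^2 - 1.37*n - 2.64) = -5.48*n^6 - 4.01*n^5 - 2.64*n^4 + 2.64*n^3 + 0.44*n^2 + 0.54*n + 6.33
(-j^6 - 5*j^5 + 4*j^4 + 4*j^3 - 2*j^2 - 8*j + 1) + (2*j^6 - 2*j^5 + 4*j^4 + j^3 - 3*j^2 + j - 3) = j^6 - 7*j^5 + 8*j^4 + 5*j^3 - 5*j^2 - 7*j - 2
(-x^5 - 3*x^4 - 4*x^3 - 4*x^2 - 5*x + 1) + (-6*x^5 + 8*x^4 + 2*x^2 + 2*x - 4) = -7*x^5 + 5*x^4 - 4*x^3 - 2*x^2 - 3*x - 3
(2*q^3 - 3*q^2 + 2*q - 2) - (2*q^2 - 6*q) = 2*q^3 - 5*q^2 + 8*q - 2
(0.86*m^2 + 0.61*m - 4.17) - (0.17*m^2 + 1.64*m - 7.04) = 0.69*m^2 - 1.03*m + 2.87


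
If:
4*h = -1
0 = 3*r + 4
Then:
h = -1/4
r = -4/3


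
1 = 1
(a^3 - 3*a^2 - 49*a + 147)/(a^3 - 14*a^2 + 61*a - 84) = (a + 7)/(a - 4)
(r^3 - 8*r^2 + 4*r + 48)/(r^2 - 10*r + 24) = r + 2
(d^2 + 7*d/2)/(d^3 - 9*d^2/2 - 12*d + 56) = d/(d^2 - 8*d + 16)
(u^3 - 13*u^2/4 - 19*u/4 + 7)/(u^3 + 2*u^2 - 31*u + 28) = (u + 7/4)/(u + 7)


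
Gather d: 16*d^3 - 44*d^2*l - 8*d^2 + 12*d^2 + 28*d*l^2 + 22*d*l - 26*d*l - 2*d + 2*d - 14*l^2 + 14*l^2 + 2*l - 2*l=16*d^3 + d^2*(4 - 44*l) + d*(28*l^2 - 4*l)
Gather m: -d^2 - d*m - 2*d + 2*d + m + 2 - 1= -d^2 + m*(1 - d) + 1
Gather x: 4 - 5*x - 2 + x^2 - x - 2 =x^2 - 6*x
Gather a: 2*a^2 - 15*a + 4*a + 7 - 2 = 2*a^2 - 11*a + 5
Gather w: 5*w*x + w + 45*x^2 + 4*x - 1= w*(5*x + 1) + 45*x^2 + 4*x - 1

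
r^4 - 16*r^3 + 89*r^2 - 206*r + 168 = (r - 7)*(r - 4)*(r - 3)*(r - 2)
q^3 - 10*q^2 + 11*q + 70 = (q - 7)*(q - 5)*(q + 2)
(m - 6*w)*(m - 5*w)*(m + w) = m^3 - 10*m^2*w + 19*m*w^2 + 30*w^3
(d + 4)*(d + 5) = d^2 + 9*d + 20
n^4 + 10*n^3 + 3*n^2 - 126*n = n*(n - 3)*(n + 6)*(n + 7)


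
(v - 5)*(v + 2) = v^2 - 3*v - 10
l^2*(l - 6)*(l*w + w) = l^4*w - 5*l^3*w - 6*l^2*w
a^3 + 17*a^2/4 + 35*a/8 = a*(a + 7/4)*(a + 5/2)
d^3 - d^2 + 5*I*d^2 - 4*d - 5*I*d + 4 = (d - 1)*(d + I)*(d + 4*I)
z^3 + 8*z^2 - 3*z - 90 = (z - 3)*(z + 5)*(z + 6)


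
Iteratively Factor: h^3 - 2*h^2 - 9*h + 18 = (h - 2)*(h^2 - 9) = (h - 3)*(h - 2)*(h + 3)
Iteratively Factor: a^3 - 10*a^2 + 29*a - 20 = (a - 5)*(a^2 - 5*a + 4) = (a - 5)*(a - 1)*(a - 4)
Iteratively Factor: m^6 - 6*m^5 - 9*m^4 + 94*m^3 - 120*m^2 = (m - 5)*(m^5 - m^4 - 14*m^3 + 24*m^2) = m*(m - 5)*(m^4 - m^3 - 14*m^2 + 24*m) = m^2*(m - 5)*(m^3 - m^2 - 14*m + 24) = m^2*(m - 5)*(m - 3)*(m^2 + 2*m - 8) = m^2*(m - 5)*(m - 3)*(m + 4)*(m - 2)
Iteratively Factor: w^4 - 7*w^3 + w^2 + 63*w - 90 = (w - 5)*(w^3 - 2*w^2 - 9*w + 18) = (w - 5)*(w + 3)*(w^2 - 5*w + 6) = (w - 5)*(w - 2)*(w + 3)*(w - 3)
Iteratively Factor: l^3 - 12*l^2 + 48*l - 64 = (l - 4)*(l^2 - 8*l + 16) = (l - 4)^2*(l - 4)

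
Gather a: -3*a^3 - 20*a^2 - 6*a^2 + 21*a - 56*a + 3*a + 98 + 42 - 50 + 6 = -3*a^3 - 26*a^2 - 32*a + 96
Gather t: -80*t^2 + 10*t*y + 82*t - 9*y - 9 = -80*t^2 + t*(10*y + 82) - 9*y - 9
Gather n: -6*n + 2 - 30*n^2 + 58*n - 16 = -30*n^2 + 52*n - 14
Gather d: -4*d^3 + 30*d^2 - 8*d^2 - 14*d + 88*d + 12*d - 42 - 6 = -4*d^3 + 22*d^2 + 86*d - 48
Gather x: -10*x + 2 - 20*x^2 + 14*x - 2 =-20*x^2 + 4*x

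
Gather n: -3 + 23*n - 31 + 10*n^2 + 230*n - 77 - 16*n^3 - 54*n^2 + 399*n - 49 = -16*n^3 - 44*n^2 + 652*n - 160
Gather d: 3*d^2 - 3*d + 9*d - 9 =3*d^2 + 6*d - 9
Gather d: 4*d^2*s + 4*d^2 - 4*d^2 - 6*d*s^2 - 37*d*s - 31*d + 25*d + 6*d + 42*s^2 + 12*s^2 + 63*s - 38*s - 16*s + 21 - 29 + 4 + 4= 4*d^2*s + d*(-6*s^2 - 37*s) + 54*s^2 + 9*s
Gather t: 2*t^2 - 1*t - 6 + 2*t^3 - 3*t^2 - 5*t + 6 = 2*t^3 - t^2 - 6*t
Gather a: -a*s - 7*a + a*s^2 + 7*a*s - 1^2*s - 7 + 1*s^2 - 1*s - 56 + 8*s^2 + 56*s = a*(s^2 + 6*s - 7) + 9*s^2 + 54*s - 63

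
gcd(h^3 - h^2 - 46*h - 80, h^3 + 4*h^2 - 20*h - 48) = h + 2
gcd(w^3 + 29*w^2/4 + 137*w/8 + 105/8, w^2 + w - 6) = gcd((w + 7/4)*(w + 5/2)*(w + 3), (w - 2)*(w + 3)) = w + 3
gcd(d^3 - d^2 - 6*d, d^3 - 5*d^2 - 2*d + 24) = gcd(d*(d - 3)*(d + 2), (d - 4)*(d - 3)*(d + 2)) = d^2 - d - 6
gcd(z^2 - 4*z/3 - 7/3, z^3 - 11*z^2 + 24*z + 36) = z + 1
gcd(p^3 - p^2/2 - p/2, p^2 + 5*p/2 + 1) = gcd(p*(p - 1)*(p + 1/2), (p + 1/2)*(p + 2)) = p + 1/2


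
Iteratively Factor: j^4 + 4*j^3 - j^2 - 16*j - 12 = (j + 3)*(j^3 + j^2 - 4*j - 4) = (j + 2)*(j + 3)*(j^2 - j - 2) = (j + 1)*(j + 2)*(j + 3)*(j - 2)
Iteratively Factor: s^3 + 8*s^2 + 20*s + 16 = (s + 4)*(s^2 + 4*s + 4) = (s + 2)*(s + 4)*(s + 2)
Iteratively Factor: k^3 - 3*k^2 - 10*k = (k + 2)*(k^2 - 5*k) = k*(k + 2)*(k - 5)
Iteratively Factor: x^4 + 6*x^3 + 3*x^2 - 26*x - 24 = (x - 2)*(x^3 + 8*x^2 + 19*x + 12) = (x - 2)*(x + 1)*(x^2 + 7*x + 12) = (x - 2)*(x + 1)*(x + 3)*(x + 4)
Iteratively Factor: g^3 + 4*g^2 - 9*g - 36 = (g + 4)*(g^2 - 9) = (g + 3)*(g + 4)*(g - 3)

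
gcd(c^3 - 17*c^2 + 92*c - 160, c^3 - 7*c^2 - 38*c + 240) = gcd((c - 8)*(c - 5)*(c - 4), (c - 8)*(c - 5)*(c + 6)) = c^2 - 13*c + 40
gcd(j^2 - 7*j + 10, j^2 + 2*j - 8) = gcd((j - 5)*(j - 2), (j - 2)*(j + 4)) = j - 2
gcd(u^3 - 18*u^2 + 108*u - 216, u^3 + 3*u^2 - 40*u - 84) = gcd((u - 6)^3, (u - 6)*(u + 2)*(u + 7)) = u - 6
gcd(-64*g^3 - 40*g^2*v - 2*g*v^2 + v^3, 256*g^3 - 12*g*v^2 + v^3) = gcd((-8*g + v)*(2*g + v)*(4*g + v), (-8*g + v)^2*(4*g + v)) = -32*g^2 - 4*g*v + v^2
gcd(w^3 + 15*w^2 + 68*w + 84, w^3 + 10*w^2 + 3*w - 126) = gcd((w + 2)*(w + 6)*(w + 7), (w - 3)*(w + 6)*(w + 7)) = w^2 + 13*w + 42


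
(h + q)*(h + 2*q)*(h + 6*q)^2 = h^4 + 15*h^3*q + 74*h^2*q^2 + 132*h*q^3 + 72*q^4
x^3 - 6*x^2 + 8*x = x*(x - 4)*(x - 2)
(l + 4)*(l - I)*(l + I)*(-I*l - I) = -I*l^4 - 5*I*l^3 - 5*I*l^2 - 5*I*l - 4*I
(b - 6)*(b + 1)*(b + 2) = b^3 - 3*b^2 - 16*b - 12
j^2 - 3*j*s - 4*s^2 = (j - 4*s)*(j + s)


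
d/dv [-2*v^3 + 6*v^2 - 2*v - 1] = -6*v^2 + 12*v - 2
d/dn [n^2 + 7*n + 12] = 2*n + 7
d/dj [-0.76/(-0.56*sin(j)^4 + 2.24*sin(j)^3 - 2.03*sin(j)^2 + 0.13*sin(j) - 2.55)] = (-1.7024*sin(j)^3 + 5.1072*sin(j)^2 - 3.0856*sin(j) + 0.0988)*cos(j)/(0.56*sin(j)^4 - 2.24*sin(j)^3 + 2.03*sin(j)^2 - 0.13*sin(j) + 2.55)^2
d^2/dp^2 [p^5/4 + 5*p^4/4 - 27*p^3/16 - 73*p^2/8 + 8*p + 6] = 5*p^3 + 15*p^2 - 81*p/8 - 73/4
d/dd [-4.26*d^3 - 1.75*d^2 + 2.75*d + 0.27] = -12.78*d^2 - 3.5*d + 2.75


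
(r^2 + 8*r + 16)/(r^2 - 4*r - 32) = (r + 4)/(r - 8)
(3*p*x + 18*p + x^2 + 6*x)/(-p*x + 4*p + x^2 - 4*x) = (3*p*x + 18*p + x^2 + 6*x)/(-p*x + 4*p + x^2 - 4*x)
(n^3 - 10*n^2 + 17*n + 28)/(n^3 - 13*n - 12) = (n - 7)/(n + 3)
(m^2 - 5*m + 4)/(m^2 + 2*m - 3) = (m - 4)/(m + 3)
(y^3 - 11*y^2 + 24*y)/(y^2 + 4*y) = (y^2 - 11*y + 24)/(y + 4)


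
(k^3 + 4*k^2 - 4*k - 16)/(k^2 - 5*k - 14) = (k^2 + 2*k - 8)/(k - 7)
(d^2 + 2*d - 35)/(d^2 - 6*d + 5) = (d + 7)/(d - 1)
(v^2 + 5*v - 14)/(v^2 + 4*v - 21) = (v - 2)/(v - 3)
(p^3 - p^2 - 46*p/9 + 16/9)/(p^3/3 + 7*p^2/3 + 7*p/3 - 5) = (9*p^3 - 9*p^2 - 46*p + 16)/(3*(p^3 + 7*p^2 + 7*p - 15))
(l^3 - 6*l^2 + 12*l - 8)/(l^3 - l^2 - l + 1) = (l^3 - 6*l^2 + 12*l - 8)/(l^3 - l^2 - l + 1)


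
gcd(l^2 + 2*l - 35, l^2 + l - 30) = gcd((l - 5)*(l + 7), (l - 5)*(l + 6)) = l - 5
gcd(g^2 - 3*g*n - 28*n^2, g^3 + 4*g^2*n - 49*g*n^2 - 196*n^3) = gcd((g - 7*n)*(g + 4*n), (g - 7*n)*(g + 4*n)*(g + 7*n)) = g^2 - 3*g*n - 28*n^2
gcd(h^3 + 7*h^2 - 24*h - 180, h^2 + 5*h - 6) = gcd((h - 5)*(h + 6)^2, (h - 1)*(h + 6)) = h + 6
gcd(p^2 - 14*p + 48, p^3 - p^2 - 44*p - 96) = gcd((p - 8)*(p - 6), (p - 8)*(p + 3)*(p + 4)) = p - 8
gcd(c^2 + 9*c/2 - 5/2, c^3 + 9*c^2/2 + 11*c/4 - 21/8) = c - 1/2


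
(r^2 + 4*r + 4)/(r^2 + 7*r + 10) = (r + 2)/(r + 5)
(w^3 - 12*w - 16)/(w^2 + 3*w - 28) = (w^2 + 4*w + 4)/(w + 7)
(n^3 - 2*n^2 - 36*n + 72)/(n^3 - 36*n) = (n - 2)/n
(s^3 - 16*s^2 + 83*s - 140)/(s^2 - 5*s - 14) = (s^2 - 9*s + 20)/(s + 2)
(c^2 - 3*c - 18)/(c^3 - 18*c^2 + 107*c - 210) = (c + 3)/(c^2 - 12*c + 35)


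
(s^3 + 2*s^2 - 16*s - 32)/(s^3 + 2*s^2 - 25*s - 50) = (s^2 - 16)/(s^2 - 25)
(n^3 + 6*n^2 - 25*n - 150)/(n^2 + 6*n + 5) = (n^2 + n - 30)/(n + 1)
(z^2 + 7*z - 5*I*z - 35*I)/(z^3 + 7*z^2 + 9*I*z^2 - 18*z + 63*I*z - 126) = (z - 5*I)/(z^2 + 9*I*z - 18)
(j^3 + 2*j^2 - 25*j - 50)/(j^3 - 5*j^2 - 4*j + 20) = (j + 5)/(j - 2)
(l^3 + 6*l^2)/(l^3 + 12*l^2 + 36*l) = l/(l + 6)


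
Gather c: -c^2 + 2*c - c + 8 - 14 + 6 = -c^2 + c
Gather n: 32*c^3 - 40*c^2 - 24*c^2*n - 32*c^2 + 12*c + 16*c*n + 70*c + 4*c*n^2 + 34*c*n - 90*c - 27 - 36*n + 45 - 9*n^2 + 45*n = 32*c^3 - 72*c^2 - 8*c + n^2*(4*c - 9) + n*(-24*c^2 + 50*c + 9) + 18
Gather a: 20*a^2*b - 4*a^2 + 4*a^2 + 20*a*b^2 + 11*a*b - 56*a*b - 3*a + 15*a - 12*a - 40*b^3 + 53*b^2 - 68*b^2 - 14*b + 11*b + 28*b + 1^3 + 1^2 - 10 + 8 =20*a^2*b + a*(20*b^2 - 45*b) - 40*b^3 - 15*b^2 + 25*b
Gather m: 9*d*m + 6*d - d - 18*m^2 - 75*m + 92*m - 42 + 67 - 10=5*d - 18*m^2 + m*(9*d + 17) + 15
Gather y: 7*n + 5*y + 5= 7*n + 5*y + 5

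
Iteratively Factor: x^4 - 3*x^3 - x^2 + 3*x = (x - 1)*(x^3 - 2*x^2 - 3*x) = x*(x - 1)*(x^2 - 2*x - 3) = x*(x - 1)*(x + 1)*(x - 3)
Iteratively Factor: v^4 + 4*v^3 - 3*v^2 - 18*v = (v)*(v^3 + 4*v^2 - 3*v - 18) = v*(v - 2)*(v^2 + 6*v + 9) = v*(v - 2)*(v + 3)*(v + 3)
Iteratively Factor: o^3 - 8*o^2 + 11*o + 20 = (o - 5)*(o^2 - 3*o - 4) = (o - 5)*(o + 1)*(o - 4)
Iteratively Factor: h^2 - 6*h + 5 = (h - 5)*(h - 1)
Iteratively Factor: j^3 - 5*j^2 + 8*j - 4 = (j - 1)*(j^2 - 4*j + 4) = (j - 2)*(j - 1)*(j - 2)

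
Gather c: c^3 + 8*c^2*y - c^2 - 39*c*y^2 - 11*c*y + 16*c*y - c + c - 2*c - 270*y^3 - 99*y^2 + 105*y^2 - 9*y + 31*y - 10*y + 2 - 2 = c^3 + c^2*(8*y - 1) + c*(-39*y^2 + 5*y - 2) - 270*y^3 + 6*y^2 + 12*y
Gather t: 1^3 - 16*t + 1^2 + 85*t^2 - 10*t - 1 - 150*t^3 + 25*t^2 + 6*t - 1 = -150*t^3 + 110*t^2 - 20*t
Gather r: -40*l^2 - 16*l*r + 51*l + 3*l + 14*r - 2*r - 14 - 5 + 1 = -40*l^2 + 54*l + r*(12 - 16*l) - 18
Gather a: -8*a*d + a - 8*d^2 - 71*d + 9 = a*(1 - 8*d) - 8*d^2 - 71*d + 9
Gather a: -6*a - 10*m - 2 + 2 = -6*a - 10*m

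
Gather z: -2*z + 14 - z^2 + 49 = -z^2 - 2*z + 63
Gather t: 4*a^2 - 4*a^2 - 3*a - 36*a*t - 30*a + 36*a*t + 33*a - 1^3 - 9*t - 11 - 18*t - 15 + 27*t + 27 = 0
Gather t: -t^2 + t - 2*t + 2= -t^2 - t + 2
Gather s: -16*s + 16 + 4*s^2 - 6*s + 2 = 4*s^2 - 22*s + 18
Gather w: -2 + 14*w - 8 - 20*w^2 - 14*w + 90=80 - 20*w^2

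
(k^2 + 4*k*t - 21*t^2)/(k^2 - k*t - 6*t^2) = (k + 7*t)/(k + 2*t)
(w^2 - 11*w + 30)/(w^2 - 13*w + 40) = (w - 6)/(w - 8)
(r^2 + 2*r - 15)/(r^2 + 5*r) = (r - 3)/r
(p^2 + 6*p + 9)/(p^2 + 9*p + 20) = (p^2 + 6*p + 9)/(p^2 + 9*p + 20)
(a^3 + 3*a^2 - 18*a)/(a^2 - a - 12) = a*(-a^2 - 3*a + 18)/(-a^2 + a + 12)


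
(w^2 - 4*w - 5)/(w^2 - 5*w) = (w + 1)/w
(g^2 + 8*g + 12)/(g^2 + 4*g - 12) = (g + 2)/(g - 2)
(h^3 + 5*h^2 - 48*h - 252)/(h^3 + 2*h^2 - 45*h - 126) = (h + 6)/(h + 3)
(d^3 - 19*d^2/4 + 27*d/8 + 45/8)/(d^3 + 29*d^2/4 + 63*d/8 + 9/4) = (2*d^2 - 11*d + 15)/(2*d^2 + 13*d + 6)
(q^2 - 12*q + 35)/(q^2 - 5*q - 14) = (q - 5)/(q + 2)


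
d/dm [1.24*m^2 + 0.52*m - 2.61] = 2.48*m + 0.52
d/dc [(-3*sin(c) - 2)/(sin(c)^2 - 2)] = (3*sin(c)^2 + 4*sin(c) + 6)*cos(c)/(sin(c)^2 - 2)^2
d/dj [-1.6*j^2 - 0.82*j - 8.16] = -3.2*j - 0.82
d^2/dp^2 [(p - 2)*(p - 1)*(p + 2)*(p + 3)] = 12*p^2 + 12*p - 14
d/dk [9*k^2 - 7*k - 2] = 18*k - 7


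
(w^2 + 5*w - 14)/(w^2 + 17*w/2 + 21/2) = 2*(w - 2)/(2*w + 3)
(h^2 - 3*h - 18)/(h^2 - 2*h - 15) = (h - 6)/(h - 5)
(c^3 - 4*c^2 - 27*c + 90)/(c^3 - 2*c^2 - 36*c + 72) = (c^2 + 2*c - 15)/(c^2 + 4*c - 12)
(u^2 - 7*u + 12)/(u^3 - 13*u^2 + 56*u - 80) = (u - 3)/(u^2 - 9*u + 20)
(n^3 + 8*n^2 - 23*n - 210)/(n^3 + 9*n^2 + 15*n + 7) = (n^2 + n - 30)/(n^2 + 2*n + 1)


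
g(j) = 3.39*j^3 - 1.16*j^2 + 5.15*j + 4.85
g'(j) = 10.17*j^2 - 2.32*j + 5.15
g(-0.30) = 3.11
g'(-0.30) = 6.76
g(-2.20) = -48.19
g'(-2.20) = 59.48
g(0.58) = 8.11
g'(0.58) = 7.23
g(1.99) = 37.22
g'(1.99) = 40.81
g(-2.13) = -44.14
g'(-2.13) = 56.23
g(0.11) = 5.41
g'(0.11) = 5.02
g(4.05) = 231.88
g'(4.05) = 162.57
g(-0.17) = 3.92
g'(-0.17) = 5.84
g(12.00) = 5757.53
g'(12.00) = 1441.79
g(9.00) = 2428.55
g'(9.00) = 808.04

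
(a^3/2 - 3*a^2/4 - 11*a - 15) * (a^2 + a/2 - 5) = a^5/2 - a^4/2 - 111*a^3/8 - 67*a^2/4 + 95*a/2 + 75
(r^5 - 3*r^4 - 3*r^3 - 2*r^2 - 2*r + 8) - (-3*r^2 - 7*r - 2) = r^5 - 3*r^4 - 3*r^3 + r^2 + 5*r + 10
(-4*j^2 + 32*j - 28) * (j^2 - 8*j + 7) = -4*j^4 + 64*j^3 - 312*j^2 + 448*j - 196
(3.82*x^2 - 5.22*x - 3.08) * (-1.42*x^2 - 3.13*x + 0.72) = -5.4244*x^4 - 4.5442*x^3 + 23.4626*x^2 + 5.882*x - 2.2176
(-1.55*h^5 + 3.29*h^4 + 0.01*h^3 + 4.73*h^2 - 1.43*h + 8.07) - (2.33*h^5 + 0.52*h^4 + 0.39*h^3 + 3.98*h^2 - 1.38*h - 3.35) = -3.88*h^5 + 2.77*h^4 - 0.38*h^3 + 0.75*h^2 - 0.05*h + 11.42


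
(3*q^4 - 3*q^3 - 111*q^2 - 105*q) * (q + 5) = 3*q^5 + 12*q^4 - 126*q^3 - 660*q^2 - 525*q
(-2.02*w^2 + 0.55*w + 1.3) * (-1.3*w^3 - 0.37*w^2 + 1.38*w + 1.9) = 2.626*w^5 + 0.0323999999999999*w^4 - 4.6811*w^3 - 3.56*w^2 + 2.839*w + 2.47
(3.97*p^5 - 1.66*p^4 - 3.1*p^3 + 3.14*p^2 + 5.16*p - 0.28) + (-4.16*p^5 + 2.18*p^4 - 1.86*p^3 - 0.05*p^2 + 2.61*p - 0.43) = -0.19*p^5 + 0.52*p^4 - 4.96*p^3 + 3.09*p^2 + 7.77*p - 0.71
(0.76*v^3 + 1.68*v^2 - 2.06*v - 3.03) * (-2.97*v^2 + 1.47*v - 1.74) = -2.2572*v^5 - 3.8724*v^4 + 7.2654*v^3 + 3.0477*v^2 - 0.869699999999999*v + 5.2722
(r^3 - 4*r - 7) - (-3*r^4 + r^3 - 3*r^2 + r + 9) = 3*r^4 + 3*r^2 - 5*r - 16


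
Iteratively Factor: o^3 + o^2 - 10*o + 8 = (o - 1)*(o^2 + 2*o - 8) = (o - 2)*(o - 1)*(o + 4)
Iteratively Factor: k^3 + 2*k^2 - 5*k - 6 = (k + 3)*(k^2 - k - 2) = (k + 1)*(k + 3)*(k - 2)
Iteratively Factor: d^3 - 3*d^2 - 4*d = (d + 1)*(d^2 - 4*d) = d*(d + 1)*(d - 4)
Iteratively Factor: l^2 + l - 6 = (l - 2)*(l + 3)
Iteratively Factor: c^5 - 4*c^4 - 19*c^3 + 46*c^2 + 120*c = (c - 4)*(c^4 - 19*c^2 - 30*c) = (c - 4)*(c + 3)*(c^3 - 3*c^2 - 10*c) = (c - 4)*(c + 2)*(c + 3)*(c^2 - 5*c) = (c - 5)*(c - 4)*(c + 2)*(c + 3)*(c)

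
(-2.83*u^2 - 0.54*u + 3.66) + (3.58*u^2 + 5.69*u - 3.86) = 0.75*u^2 + 5.15*u - 0.2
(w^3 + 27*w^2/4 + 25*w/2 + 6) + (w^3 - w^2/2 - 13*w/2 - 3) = 2*w^3 + 25*w^2/4 + 6*w + 3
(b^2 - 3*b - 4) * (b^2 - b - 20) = b^4 - 4*b^3 - 21*b^2 + 64*b + 80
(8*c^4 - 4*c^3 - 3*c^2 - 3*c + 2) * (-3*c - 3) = -24*c^5 - 12*c^4 + 21*c^3 + 18*c^2 + 3*c - 6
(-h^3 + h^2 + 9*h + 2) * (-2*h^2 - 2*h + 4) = 2*h^5 - 24*h^3 - 18*h^2 + 32*h + 8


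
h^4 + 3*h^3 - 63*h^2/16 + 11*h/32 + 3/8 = (h - 3/4)*(h - 1/2)*(h + 1/4)*(h + 4)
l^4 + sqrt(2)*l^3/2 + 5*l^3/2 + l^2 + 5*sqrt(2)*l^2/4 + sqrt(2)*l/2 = l*(l + 1/2)*(l + 2)*(l + sqrt(2)/2)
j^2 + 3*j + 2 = (j + 1)*(j + 2)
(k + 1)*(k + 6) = k^2 + 7*k + 6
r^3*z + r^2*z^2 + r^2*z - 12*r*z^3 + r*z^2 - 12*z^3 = (r - 3*z)*(r + 4*z)*(r*z + z)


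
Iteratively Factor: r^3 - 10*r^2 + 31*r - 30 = (r - 3)*(r^2 - 7*r + 10) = (r - 3)*(r - 2)*(r - 5)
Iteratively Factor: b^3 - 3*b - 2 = (b + 1)*(b^2 - b - 2) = (b - 2)*(b + 1)*(b + 1)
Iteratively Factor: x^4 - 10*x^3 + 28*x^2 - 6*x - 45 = (x - 5)*(x^3 - 5*x^2 + 3*x + 9) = (x - 5)*(x - 3)*(x^2 - 2*x - 3) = (x - 5)*(x - 3)^2*(x + 1)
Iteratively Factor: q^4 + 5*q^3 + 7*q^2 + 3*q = (q + 3)*(q^3 + 2*q^2 + q) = (q + 1)*(q + 3)*(q^2 + q) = q*(q + 1)*(q + 3)*(q + 1)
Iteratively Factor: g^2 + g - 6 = (g + 3)*(g - 2)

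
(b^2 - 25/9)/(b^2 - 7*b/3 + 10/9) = (3*b + 5)/(3*b - 2)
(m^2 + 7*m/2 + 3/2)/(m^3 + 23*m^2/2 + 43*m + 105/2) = (2*m + 1)/(2*m^2 + 17*m + 35)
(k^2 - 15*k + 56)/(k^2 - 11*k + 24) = (k - 7)/(k - 3)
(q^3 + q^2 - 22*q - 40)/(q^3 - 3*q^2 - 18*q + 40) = (q + 2)/(q - 2)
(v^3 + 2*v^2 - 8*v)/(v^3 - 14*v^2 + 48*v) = (v^2 + 2*v - 8)/(v^2 - 14*v + 48)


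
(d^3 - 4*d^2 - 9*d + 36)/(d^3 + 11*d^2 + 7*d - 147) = (d^2 - d - 12)/(d^2 + 14*d + 49)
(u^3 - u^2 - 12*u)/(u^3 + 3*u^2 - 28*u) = (u + 3)/(u + 7)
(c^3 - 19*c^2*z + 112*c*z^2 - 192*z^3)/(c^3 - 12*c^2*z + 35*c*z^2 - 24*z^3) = (-c + 8*z)/(-c + z)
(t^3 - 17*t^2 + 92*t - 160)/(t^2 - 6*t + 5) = (t^2 - 12*t + 32)/(t - 1)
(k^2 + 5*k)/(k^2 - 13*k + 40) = k*(k + 5)/(k^2 - 13*k + 40)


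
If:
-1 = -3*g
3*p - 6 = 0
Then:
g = 1/3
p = 2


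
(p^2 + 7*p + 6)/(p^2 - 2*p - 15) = (p^2 + 7*p + 6)/(p^2 - 2*p - 15)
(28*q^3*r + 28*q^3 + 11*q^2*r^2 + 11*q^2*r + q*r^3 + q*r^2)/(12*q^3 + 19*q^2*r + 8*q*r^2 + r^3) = q*(7*q*r + 7*q + r^2 + r)/(3*q^2 + 4*q*r + r^2)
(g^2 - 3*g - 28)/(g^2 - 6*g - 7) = (g + 4)/(g + 1)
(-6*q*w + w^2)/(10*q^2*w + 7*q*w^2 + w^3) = (-6*q + w)/(10*q^2 + 7*q*w + w^2)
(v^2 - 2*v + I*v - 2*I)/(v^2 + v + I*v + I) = (v - 2)/(v + 1)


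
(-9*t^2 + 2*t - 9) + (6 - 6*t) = -9*t^2 - 4*t - 3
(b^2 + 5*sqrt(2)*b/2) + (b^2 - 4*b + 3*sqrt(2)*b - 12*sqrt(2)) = 2*b^2 - 4*b + 11*sqrt(2)*b/2 - 12*sqrt(2)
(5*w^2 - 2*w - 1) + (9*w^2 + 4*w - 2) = 14*w^2 + 2*w - 3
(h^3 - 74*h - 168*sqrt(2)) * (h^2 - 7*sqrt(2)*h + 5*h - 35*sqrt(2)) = h^5 - 7*sqrt(2)*h^4 + 5*h^4 - 74*h^3 - 35*sqrt(2)*h^3 - 370*h^2 + 350*sqrt(2)*h^2 + 2352*h + 1750*sqrt(2)*h + 11760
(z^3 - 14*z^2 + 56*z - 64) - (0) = z^3 - 14*z^2 + 56*z - 64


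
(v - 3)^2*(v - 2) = v^3 - 8*v^2 + 21*v - 18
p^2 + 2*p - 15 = (p - 3)*(p + 5)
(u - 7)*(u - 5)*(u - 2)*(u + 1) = u^4 - 13*u^3 + 45*u^2 - 11*u - 70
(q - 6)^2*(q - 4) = q^3 - 16*q^2 + 84*q - 144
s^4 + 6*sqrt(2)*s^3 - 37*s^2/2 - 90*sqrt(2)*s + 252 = (s - 2*sqrt(2))*(s - 3*sqrt(2)/2)*(s + 7*sqrt(2)/2)*(s + 6*sqrt(2))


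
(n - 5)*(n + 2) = n^2 - 3*n - 10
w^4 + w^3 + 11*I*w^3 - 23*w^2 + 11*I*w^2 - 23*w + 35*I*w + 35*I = (w + 1)*(w - I)*(w + 5*I)*(w + 7*I)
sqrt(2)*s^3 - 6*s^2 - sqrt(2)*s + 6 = (s - 1)*(s - 3*sqrt(2))*(sqrt(2)*s + sqrt(2))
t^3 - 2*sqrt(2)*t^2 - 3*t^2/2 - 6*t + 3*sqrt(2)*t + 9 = (t - 3/2)*(t - 3*sqrt(2))*(t + sqrt(2))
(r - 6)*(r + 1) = r^2 - 5*r - 6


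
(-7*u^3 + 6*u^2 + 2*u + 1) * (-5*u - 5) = 35*u^4 + 5*u^3 - 40*u^2 - 15*u - 5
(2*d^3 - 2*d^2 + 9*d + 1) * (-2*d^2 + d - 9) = -4*d^5 + 6*d^4 - 38*d^3 + 25*d^2 - 80*d - 9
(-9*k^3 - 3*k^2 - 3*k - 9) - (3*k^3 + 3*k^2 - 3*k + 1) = -12*k^3 - 6*k^2 - 10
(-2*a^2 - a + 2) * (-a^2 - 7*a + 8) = 2*a^4 + 15*a^3 - 11*a^2 - 22*a + 16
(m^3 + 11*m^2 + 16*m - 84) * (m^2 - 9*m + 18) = m^5 + 2*m^4 - 65*m^3 - 30*m^2 + 1044*m - 1512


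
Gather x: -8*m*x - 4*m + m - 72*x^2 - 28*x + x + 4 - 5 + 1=-3*m - 72*x^2 + x*(-8*m - 27)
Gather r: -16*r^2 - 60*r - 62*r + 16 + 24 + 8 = -16*r^2 - 122*r + 48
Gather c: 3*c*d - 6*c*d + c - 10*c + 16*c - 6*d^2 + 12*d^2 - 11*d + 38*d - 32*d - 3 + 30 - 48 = c*(7 - 3*d) + 6*d^2 - 5*d - 21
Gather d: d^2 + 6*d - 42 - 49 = d^2 + 6*d - 91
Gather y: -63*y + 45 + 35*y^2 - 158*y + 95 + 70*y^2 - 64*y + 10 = 105*y^2 - 285*y + 150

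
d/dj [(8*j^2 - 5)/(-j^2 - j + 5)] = (-8*j^2 + 70*j - 5)/(j^4 + 2*j^3 - 9*j^2 - 10*j + 25)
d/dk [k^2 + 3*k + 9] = 2*k + 3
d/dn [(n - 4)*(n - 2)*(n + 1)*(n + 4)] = 4*n^3 - 3*n^2 - 36*n + 16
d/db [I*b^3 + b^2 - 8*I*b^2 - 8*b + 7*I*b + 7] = 3*I*b^2 + b*(2 - 16*I) - 8 + 7*I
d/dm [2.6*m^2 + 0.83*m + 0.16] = 5.2*m + 0.83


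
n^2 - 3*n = n*(n - 3)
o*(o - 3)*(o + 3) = o^3 - 9*o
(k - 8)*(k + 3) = k^2 - 5*k - 24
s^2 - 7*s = s*(s - 7)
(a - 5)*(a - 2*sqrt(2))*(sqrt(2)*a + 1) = sqrt(2)*a^3 - 5*sqrt(2)*a^2 - 3*a^2 - 2*sqrt(2)*a + 15*a + 10*sqrt(2)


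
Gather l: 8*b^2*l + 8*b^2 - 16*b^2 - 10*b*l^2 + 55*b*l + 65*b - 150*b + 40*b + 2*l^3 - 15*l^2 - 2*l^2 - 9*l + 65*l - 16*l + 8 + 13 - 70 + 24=-8*b^2 - 45*b + 2*l^3 + l^2*(-10*b - 17) + l*(8*b^2 + 55*b + 40) - 25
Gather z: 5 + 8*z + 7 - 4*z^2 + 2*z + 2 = -4*z^2 + 10*z + 14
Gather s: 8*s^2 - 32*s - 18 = 8*s^2 - 32*s - 18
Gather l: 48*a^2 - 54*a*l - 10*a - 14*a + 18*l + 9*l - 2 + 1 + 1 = 48*a^2 - 24*a + l*(27 - 54*a)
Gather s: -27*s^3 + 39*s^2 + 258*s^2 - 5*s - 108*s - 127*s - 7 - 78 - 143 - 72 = -27*s^3 + 297*s^2 - 240*s - 300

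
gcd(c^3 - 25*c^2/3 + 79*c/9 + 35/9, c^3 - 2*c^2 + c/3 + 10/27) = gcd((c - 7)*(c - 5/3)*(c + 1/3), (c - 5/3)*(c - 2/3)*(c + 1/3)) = c^2 - 4*c/3 - 5/9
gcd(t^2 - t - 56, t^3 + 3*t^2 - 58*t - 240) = t - 8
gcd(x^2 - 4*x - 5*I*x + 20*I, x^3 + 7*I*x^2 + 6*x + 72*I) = 1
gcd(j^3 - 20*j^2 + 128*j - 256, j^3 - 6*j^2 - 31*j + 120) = j - 8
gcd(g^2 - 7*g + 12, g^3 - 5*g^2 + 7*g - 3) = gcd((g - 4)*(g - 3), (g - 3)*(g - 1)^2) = g - 3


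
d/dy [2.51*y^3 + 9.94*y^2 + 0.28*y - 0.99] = 7.53*y^2 + 19.88*y + 0.28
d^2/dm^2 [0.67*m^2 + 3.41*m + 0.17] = 1.34000000000000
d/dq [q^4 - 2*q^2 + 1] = 4*q*(q^2 - 1)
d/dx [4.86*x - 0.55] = 4.86000000000000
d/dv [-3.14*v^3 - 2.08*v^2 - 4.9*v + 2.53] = -9.42*v^2 - 4.16*v - 4.9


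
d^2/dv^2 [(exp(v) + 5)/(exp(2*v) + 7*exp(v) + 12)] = (exp(4*v) + 13*exp(3*v) + 33*exp(2*v) - 79*exp(v) - 276)*exp(v)/(exp(6*v) + 21*exp(5*v) + 183*exp(4*v) + 847*exp(3*v) + 2196*exp(2*v) + 3024*exp(v) + 1728)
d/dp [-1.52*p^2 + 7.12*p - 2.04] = 7.12 - 3.04*p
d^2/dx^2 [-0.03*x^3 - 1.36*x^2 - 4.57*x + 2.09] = -0.18*x - 2.72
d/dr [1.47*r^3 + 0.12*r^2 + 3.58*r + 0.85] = 4.41*r^2 + 0.24*r + 3.58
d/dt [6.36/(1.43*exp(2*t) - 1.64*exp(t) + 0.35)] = (10.4304 - 18.1896*exp(t))*exp(t)/(1.43*exp(2*t) - 1.64*exp(t) + 0.35)^2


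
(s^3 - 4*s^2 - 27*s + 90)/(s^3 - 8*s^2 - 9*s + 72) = (s^2 - s - 30)/(s^2 - 5*s - 24)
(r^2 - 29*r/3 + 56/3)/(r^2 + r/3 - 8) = (r - 7)/(r + 3)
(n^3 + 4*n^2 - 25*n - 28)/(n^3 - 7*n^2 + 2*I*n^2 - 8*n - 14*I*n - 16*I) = (n^2 + 3*n - 28)/(n^2 + 2*n*(-4 + I) - 16*I)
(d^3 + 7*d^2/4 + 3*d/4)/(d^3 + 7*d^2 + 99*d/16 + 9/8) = 4*d*(d + 1)/(4*d^2 + 25*d + 6)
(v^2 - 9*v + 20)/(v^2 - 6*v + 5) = (v - 4)/(v - 1)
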